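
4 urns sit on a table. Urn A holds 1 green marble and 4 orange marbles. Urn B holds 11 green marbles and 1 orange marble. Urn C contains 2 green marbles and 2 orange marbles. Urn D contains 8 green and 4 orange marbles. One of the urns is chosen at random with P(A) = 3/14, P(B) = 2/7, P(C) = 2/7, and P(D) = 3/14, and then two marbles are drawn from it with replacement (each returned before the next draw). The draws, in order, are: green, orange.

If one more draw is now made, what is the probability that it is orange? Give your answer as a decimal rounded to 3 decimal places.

0.461

For each hypothesis, P(data | H) works out to: P(data | urn A) = (1/5)(4/5) = 0.16; P(data | urn B) = (11/12)(1/12) = 0.076389; P(data | urn C) = (2/4)(2/4) = 0.25; P(data | urn D) = (8/12)(4/12) = 0.22222.
Weighting by the prior gives 3/14 · 0.16 = 0.034286, 2/7 · 0.076389 = 0.021825, 2/7 · 0.25 = 0.071429, 3/14 · 0.22222 = 0.047619; summing to 0.17516.
Normalising, the posterior is P(urn A | data) = 0.19574, P(urn B | data) = 0.1246, P(urn C | data) = 0.40779, P(urn D | data) = 0.27186.
The predictive probability is P(orange next | data) = (4/5)(0.19574) + (1/12)(0.1246) + (1/2)(0.40779) + (1/3)(0.27186) = 0.46149.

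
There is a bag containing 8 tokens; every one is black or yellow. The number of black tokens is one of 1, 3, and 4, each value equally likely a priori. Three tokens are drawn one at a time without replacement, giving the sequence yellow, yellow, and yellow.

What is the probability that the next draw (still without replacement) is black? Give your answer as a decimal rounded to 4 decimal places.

0.3306

Under each hypothesis, the probability of the observed sequence is: P(data | r = 1) = (7/8)(6/7)(5/6) = 5/8; P(data | r = 3) = (5/8)(4/7)(3/6) = 5/28; P(data | r = 4) = (4/8)(3/7)(2/6) = 1/14.
Multiplying each by its prior: 1/3 · 5/8 = 5/24, 1/3 · 5/28 = 5/84, 1/3 · 1/14 = 1/42; these sum to 7/24.
The posterior is then P(r = 1 | data) = 5/7, P(r = 3 | data) = 10/49, P(r = 4 | data) = 4/49.
Averaging over the posterior, P(black next | data) = (1/5)(5/7) + (3/5)(10/49) + (4/5)(4/49) = 81/245.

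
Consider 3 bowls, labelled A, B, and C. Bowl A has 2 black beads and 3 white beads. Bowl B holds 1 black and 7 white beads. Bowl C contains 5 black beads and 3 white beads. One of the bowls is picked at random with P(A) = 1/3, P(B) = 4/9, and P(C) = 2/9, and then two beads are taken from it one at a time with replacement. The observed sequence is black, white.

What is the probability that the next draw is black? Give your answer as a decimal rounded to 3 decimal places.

0.391

The likelihood of the observed sequence under each hypothesis: P(data | bowl A) = (2/5)(3/5) = 0.24; P(data | bowl B) = (1/8)(7/8) = 0.10938; P(data | bowl C) = (5/8)(3/8) = 0.23438.
Weighting by the prior gives 1/3 · 0.24 = 0.08, 4/9 · 0.10938 = 0.048611, 2/9 · 0.23438 = 0.052083; these sum to 0.18069.
The posterior is then P(bowl A | data) = 0.44274, P(bowl B | data) = 0.26902, P(bowl C | data) = 0.28824.
The predictive probability is P(black next | data) = (2/5)(0.44274) + (1/8)(0.26902) + (5/8)(0.28824) = 0.39087.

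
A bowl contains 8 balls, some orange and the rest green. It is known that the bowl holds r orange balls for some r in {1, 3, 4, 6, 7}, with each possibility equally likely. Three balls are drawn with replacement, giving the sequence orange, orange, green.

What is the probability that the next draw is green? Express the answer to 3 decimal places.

The likelihood of the observed sequence under each hypothesis: P(data | r = 1) = (1/8)(1/8)(7/8) = 0.013672; P(data | r = 3) = (3/8)(3/8)(5/8) = 0.087891; P(data | r = 4) = (4/8)(4/8)(4/8) = 0.125; P(data | r = 6) = (6/8)(6/8)(2/8) = 0.14062; P(data | r = 7) = (7/8)(7/8)(1/8) = 0.095703.
The prior-weighted likelihoods are 1/5 · 0.013672 = 0.0027344, 1/5 · 0.087891 = 0.017578, 1/5 · 0.125 = 0.025, 1/5 · 0.14062 = 0.028125, 1/5 · 0.095703 = 0.019141; these sum to 0.092578.
Dividing through by the total gives posterior P(r = 1 | data) = 0.029536, P(r = 3 | data) = 0.18987, P(r = 4 | data) = 0.27004, P(r = 6 | data) = 0.3038, P(r = 7 | data) = 0.20675.
So P(green next | data) = Σ P(green next | H) P(H | data) = (7/8)(0.029536) + (5/8)(0.18987) + (1/2)(0.27004) + (1/4)(0.3038) + (1/8)(0.20675) = 0.38133.

0.381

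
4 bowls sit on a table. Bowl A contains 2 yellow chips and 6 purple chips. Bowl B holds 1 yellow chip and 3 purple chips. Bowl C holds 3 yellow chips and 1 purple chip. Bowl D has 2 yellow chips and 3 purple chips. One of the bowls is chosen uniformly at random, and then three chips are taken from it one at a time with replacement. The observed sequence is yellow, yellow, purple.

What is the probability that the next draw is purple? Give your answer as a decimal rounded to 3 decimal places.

0.494

The likelihood of the observed sequence under each hypothesis: P(data | bowl A) = (2/8)(2/8)(6/8) = 0.046875; P(data | bowl B) = (1/4)(1/4)(3/4) = 0.046875; P(data | bowl C) = (3/4)(3/4)(1/4) = 0.14062; P(data | bowl D) = (2/5)(2/5)(3/5) = 0.096.
Multiplying each by its prior: 1/4 · 0.046875 = 0.011719, 1/4 · 0.046875 = 0.011719, 1/4 · 0.14062 = 0.035156, 1/4 · 0.096 = 0.024; summing to 0.082594.
Normalising, the posterior is P(bowl A | data) = 0.14188, P(bowl B | data) = 0.14188, P(bowl C | data) = 0.42565, P(bowl D | data) = 0.29058.
So P(purple next | data) = Σ P(purple next | H) P(H | data) = (3/4)(0.14188) + (3/4)(0.14188) + (1/4)(0.42565) + (3/5)(0.29058) = 0.49359.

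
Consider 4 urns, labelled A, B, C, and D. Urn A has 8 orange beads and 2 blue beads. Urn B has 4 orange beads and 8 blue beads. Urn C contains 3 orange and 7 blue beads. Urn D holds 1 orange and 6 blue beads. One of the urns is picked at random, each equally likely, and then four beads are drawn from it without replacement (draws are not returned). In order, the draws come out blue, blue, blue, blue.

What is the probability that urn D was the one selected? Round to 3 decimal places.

0.582

For each hypothesis, P(data | H) works out to: P(data | urn A) = (2/10)(1/9)(0/8) = 0; P(data | urn B) = (8/12)(7/11)(6/10)(5/9) = 0.14141; P(data | urn C) = (7/10)(6/9)(5/8)(4/7) = 0.16667; P(data | urn D) = (6/7)(5/6)(4/5)(3/4) = 0.42857.
Multiplying each by its prior: 1/4 · 0 = 0, 1/4 · 0.14141 = 0.035354, 1/4 · 0.16667 = 0.041667, 1/4 · 0.42857 = 0.10714; these sum to 0.18416.
Therefore the posterior P(urn D | data) = (0.10714) / (0.18416) = 0.58178.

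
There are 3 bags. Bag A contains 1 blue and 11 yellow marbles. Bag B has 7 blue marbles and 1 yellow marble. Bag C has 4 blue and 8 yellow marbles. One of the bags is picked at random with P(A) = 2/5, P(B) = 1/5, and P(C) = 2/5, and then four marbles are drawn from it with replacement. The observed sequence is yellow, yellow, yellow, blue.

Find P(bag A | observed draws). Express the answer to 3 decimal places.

For each hypothesis, P(data | H) works out to: P(data | bag A) = (11/12)(11/12)(11/12)(1/12) = 0.064188; P(data | bag B) = (1/8)(1/8)(1/8)(7/8) = 0.001709; P(data | bag C) = (8/12)(8/12)(8/12)(4/12) = 0.098765.
Multiplying each by its prior: 2/5 · 0.064188 = 0.025675, 1/5 · 0.001709 = 0.0003418, 2/5 · 0.098765 = 0.039506; summing to 0.065523.
By Bayes' rule, P(bag A | data) = (0.025675) / (0.065523) = 0.39185.

0.392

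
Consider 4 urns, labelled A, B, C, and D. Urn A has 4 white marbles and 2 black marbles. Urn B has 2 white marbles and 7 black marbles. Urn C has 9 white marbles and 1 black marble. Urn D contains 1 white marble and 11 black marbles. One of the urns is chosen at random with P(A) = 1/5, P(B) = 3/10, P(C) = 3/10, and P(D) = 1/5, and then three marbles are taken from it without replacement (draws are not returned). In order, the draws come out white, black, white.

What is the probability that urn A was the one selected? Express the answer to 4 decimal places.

0.5106

Compute the likelihood of the observed sequence for each case: P(data | urn A) = (4/6)(2/5)(3/4) = 1/5; P(data | urn B) = (2/9)(7/8)(1/7) = 1/36; P(data | urn C) = (9/10)(1/9)(8/8) = 1/10; P(data | urn D) = (1/12)(11/11)(0/10) = 0.
Multiplying each by its prior: 1/5 · 1/5 = 1/25, 3/10 · 1/36 = 1/120, 3/10 · 1/10 = 3/100, 1/5 · 0 = 0; with total 47/600.
By Bayes' rule, P(urn A | data) = (1/25) / (47/600) = 24/47.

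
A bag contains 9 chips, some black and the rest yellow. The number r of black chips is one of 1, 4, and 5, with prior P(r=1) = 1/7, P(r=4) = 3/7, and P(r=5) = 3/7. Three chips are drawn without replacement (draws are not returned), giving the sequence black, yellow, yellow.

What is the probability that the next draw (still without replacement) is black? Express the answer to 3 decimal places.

Under each hypothesis, the probability of the observed sequence is: P(data | r = 1) = (1/9)(8/8)(7/7) = 1/9; P(data | r = 4) = (4/9)(5/8)(4/7) = 10/63; P(data | r = 5) = (5/9)(4/8)(3/7) = 5/42.
Weighting by the prior gives 1/7 · 1/9 = 1/63, 3/7 · 10/63 = 10/147, 3/7 · 5/42 = 5/98; summing to 17/126.
The posterior is then P(r = 1 | data) = 2/17, P(r = 4 | data) = 60/119, P(r = 5 | data) = 45/119.
Averaging over the posterior, P(black next | data) = (0)(2/17) + (1/2)(60/119) + (2/3)(45/119) = 60/119.

0.504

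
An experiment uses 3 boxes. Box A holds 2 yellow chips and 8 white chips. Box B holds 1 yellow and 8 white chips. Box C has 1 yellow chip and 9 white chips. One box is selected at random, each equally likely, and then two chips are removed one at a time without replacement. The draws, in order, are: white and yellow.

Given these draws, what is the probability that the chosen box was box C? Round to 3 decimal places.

0.257

Compute the likelihood of the observed sequence for each case: P(data | box A) = (8/10)(2/9) = 8/45; P(data | box B) = (8/9)(1/8) = 1/9; P(data | box C) = (9/10)(1/9) = 1/10.
Weighting by the prior gives 1/3 · 8/45 = 8/135, 1/3 · 1/9 = 1/27, 1/3 · 1/10 = 1/30; with total 7/54.
Hence P(box C | data) = (1/30) / (7/54) = 9/35.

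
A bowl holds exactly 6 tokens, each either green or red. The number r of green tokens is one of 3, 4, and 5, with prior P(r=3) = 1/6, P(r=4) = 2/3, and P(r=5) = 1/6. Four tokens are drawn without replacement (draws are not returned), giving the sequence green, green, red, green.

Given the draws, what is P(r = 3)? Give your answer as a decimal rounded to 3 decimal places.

0.067

Compute the likelihood of the observed sequence for each case: P(data | r = 3) = (3/6)(2/5)(3/4)(1/3) = 1/20; P(data | r = 4) = (4/6)(3/5)(2/4)(2/3) = 2/15; P(data | r = 5) = (5/6)(4/5)(1/4)(3/3) = 1/6.
Multiplying each by its prior: 1/6 · 1/20 = 1/120, 2/3 · 2/15 = 4/45, 1/6 · 1/6 = 1/36; with total 1/8.
Hence P(r = 3 | data) = (1/120) / (1/8) = 1/15.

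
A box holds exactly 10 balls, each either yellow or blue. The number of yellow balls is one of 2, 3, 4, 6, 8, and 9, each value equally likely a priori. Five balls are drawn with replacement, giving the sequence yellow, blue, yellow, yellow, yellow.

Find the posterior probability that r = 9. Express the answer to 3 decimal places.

For each hypothesis, P(data | H) works out to: P(data | r = 2) = (2/10)(8/10)(2/10)(2/10)(2/10) = 0.00128; P(data | r = 3) = (3/10)(7/10)(3/10)(3/10)(3/10) = 0.00567; P(data | r = 4) = (4/10)(6/10)(4/10)(4/10)(4/10) = 0.01536; P(data | r = 6) = (6/10)(4/10)(6/10)(6/10)(6/10) = 0.05184; P(data | r = 8) = (8/10)(2/10)(8/10)(8/10)(8/10) = 0.08192; P(data | r = 9) = (9/10)(1/10)(9/10)(9/10)(9/10) = 0.06561.
Multiplying each by its prior: 1/6 · 0.00128 = 0.00021333, 1/6 · 0.00567 = 0.000945, 1/6 · 0.01536 = 0.00256, 1/6 · 0.05184 = 0.00864, 1/6 · 0.08192 = 0.013653, 1/6 · 0.06561 = 0.010935; with total 0.036947.
Hence P(r = 9 | data) = (0.010935) / (0.036947) = 0.29597.

0.296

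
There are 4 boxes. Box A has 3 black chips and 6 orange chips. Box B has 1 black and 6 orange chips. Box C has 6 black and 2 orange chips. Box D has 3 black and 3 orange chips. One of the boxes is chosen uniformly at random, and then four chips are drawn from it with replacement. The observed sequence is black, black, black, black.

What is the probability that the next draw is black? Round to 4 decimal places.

Under each hypothesis, the probability of the observed sequence is: P(data | box A) = (3/9)(3/9)(3/9)(3/9) = 0.012346; P(data | box B) = (1/7)(1/7)(1/7)(1/7) = 0.00041649; P(data | box C) = (6/8)(6/8)(6/8)(6/8) = 0.31641; P(data | box D) = (3/6)(3/6)(3/6)(3/6) = 0.0625.
The prior-weighted likelihoods are 1/4 · 0.012346 = 0.0030864, 1/4 · 0.00041649 = 0.00010412, 1/4 · 0.31641 = 0.079102, 1/4 · 0.0625 = 0.015625; summing to 0.097917.
Dividing through by the total gives posterior P(box A | data) = 0.031521, P(box B | data) = 0.0010634, P(box C | data) = 0.80784, P(box D | data) = 0.15957.
Averaging over the posterior, P(black next | data) = (1/3)(0.031521) + (1/7)(0.0010634) + (3/4)(0.80784) + (1/2)(0.15957) = 0.69633.

0.6963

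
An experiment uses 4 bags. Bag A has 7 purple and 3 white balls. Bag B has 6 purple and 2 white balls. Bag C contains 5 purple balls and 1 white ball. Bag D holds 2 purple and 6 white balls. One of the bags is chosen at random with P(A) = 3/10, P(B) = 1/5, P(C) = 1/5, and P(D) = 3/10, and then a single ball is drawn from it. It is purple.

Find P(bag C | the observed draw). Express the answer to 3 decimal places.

0.277

Compute the likelihood of this draw for each case: P(data | bag A) = (7/10) = 7/10; P(data | bag B) = (6/8) = 3/4; P(data | bag C) = (5/6) = 5/6; P(data | bag D) = (2/8) = 1/4.
The prior-weighted likelihoods are 3/10 · 7/10 = 21/100, 1/5 · 3/4 = 3/20, 1/5 · 5/6 = 1/6, 3/10 · 1/4 = 3/40; with total 361/600.
Hence P(bag C | data) = (1/6) / (361/600) = 100/361.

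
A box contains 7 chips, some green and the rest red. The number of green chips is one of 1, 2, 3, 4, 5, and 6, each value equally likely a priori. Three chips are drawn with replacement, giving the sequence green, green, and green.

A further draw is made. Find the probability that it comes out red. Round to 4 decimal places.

0.2630

For each hypothesis, P(data | H) works out to: P(data | r = 1) = (1/7)(1/7)(1/7) = 0.0029155; P(data | r = 2) = (2/7)(2/7)(2/7) = 0.023324; P(data | r = 3) = (3/7)(3/7)(3/7) = 0.078717; P(data | r = 4) = (4/7)(4/7)(4/7) = 0.18659; P(data | r = 5) = (5/7)(5/7)(5/7) = 0.36443; P(data | r = 6) = (6/7)(6/7)(6/7) = 0.62974.
Multiplying each by its prior: 1/6 · 0.0029155 = 0.00048591, 1/6 · 0.023324 = 0.0038873, 1/6 · 0.078717 = 0.01312, 1/6 · 0.18659 = 0.031098, 1/6 · 0.36443 = 0.060739, 1/6 · 0.62974 = 0.10496; summing to 0.21429.
The posterior is then P(r = 1 | data) = 0.0022676, P(r = 2 | data) = 0.018141, P(r = 3 | data) = 0.061224, P(r = 4 | data) = 0.14512, P(r = 5 | data) = 0.28345, P(r = 6 | data) = 0.4898.
So P(red next | data) = Σ P(red next | H) P(H | data) = (6/7)(0.0022676) + (5/7)(0.018141) + (4/7)(0.061224) + (3/7)(0.14512) + (2/7)(0.28345) + (1/7)(0.4898) = 0.26304.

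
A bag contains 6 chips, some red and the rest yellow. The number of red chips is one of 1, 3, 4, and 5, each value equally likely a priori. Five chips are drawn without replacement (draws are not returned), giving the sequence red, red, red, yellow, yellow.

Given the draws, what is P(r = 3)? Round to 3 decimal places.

Under each hypothesis, the probability of the observed sequence is: P(data | r = 1) = (1/6)(0/5) = 0; P(data | r = 3) = (3/6)(2/5)(1/4)(3/3)(2/2) = 1/20; P(data | r = 4) = (4/6)(3/5)(2/4)(2/3)(1/2) = 1/15; P(data | r = 5) = (5/6)(4/5)(3/4)(1/3)(0/2) = 0.
The prior-weighted likelihoods are 1/4 · 0 = 0, 1/4 · 1/20 = 1/80, 1/4 · 1/15 = 1/60, 1/4 · 0 = 0; these sum to 7/240.
Hence P(r = 3 | data) = (1/80) / (7/240) = 3/7.

0.429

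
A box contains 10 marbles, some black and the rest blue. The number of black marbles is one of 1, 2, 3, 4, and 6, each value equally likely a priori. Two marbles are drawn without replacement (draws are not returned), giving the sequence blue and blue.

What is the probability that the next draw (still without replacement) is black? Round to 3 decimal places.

Under each hypothesis, the probability of the observed sequence is: P(data | r = 1) = (9/10)(8/9) = 4/5; P(data | r = 2) = (8/10)(7/9) = 28/45; P(data | r = 3) = (7/10)(6/9) = 7/15; P(data | r = 4) = (6/10)(5/9) = 1/3; P(data | r = 6) = (4/10)(3/9) = 2/15.
Weighting by the prior gives 1/5 · 4/5 = 4/25, 1/5 · 28/45 = 28/225, 1/5 · 7/15 = 7/75, 1/5 · 1/3 = 1/15, 1/5 · 2/15 = 2/75; with total 106/225.
The posterior is then P(r = 1 | data) = 18/53, P(r = 2 | data) = 14/53, P(r = 3 | data) = 21/106, P(r = 4 | data) = 15/106, P(r = 6 | data) = 3/53.
So P(black next | data) = Σ P(black next | H) P(H | data) = (1/8)(18/53) + (1/4)(14/53) + (3/8)(21/106) + (1/2)(15/106) + (3/4)(3/53) = 251/848.

0.296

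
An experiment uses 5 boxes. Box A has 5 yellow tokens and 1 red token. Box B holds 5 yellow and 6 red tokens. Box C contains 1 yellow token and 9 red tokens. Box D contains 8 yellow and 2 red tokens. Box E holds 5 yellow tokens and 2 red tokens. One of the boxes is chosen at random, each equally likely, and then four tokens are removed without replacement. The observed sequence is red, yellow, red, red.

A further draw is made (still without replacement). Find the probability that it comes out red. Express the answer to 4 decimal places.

0.7537

The likelihood of the observed sequence under each hypothesis: P(data | box A) = (1/6)(5/5)(0/4) = 0; P(data | box B) = (6/11)(5/10)(5/9)(4/8) = 5/66; P(data | box C) = (9/10)(1/9)(8/8)(7/7) = 1/10; P(data | box D) = (2/10)(8/9)(1/8)(0/7) = 0; P(data | box E) = (2/7)(5/6)(1/5)(0/4) = 0.
Multiplying each by its prior: 1/5 · 0 = 0, 1/5 · 5/66 = 1/66, 1/5 · 1/10 = 1/50, 1/5 · 0 = 0, 1/5 · 0 = 0; summing to 29/825.
The posterior is then P(box A | data) = 0, P(box B | data) = 25/58, P(box C | data) = 33/58, P(box D | data) = 0, P(box E | data) = 0.
Averaging over the posterior, P(red next | data) = (3/7)(25/58) + (1)(33/58) = 153/203.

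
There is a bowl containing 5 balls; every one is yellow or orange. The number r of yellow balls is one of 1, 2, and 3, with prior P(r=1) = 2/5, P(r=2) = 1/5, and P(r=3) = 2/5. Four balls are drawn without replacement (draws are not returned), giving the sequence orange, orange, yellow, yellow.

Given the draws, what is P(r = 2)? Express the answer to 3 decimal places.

Compute the likelihood of the observed sequence for each case: P(data | r = 1) = (4/5)(3/4)(1/3)(0/2) = 0; P(data | r = 2) = (3/5)(2/4)(2/3)(1/2) = 1/10; P(data | r = 3) = (2/5)(1/4)(3/3)(2/2) = 1/10.
The prior-weighted likelihoods are 2/5 · 0 = 0, 1/5 · 1/10 = 1/50, 2/5 · 1/10 = 1/25; these sum to 3/50.
By Bayes' rule, P(r = 2 | data) = (1/50) / (3/50) = 1/3.

0.333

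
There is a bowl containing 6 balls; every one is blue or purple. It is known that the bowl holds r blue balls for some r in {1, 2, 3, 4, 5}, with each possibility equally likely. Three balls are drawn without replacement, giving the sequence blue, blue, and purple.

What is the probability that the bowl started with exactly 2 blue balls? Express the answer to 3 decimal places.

0.114

For each hypothesis, P(data | H) works out to: P(data | r = 1) = (1/6)(0/5) = 0; P(data | r = 2) = (2/6)(1/5)(4/4) = 1/15; P(data | r = 3) = (3/6)(2/5)(3/4) = 3/20; P(data | r = 4) = (4/6)(3/5)(2/4) = 1/5; P(data | r = 5) = (5/6)(4/5)(1/4) = 1/6.
Weighting by the prior gives 1/5 · 0 = 0, 1/5 · 1/15 = 1/75, 1/5 · 3/20 = 3/100, 1/5 · 1/5 = 1/25, 1/5 · 1/6 = 1/30; with total 7/60.
So P(r = 2 | data) = (1/75) / (7/60) = 4/35.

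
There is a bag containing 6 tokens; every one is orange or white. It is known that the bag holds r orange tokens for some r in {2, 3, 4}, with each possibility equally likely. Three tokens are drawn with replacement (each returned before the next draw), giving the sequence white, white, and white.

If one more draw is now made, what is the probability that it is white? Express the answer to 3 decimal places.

Compute the likelihood of the observed sequence for each case: P(data | r = 2) = (4/6)(4/6)(4/6) = 8/27; P(data | r = 3) = (3/6)(3/6)(3/6) = 1/8; P(data | r = 4) = (2/6)(2/6)(2/6) = 1/27.
The prior-weighted likelihoods are 1/3 · 8/27 = 8/81, 1/3 · 1/8 = 1/24, 1/3 · 1/27 = 1/81; summing to 11/72.
Normalising, the posterior is P(r = 2 | data) = 64/99, P(r = 3 | data) = 3/11, P(r = 4 | data) = 8/99.
The predictive probability is P(white next | data) = (2/3)(64/99) + (1/2)(3/11) + (1/3)(8/99) = 353/594.

0.594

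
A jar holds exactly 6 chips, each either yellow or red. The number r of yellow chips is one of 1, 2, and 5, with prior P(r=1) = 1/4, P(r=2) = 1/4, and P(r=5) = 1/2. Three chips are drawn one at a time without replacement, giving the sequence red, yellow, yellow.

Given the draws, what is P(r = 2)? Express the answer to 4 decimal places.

0.1667

Compute the likelihood of the observed sequence for each case: P(data | r = 1) = (5/6)(1/5)(0/4) = 0; P(data | r = 2) = (4/6)(2/5)(1/4) = 1/15; P(data | r = 5) = (1/6)(5/5)(4/4) = 1/6.
Weighting by the prior gives 1/4 · 0 = 0, 1/4 · 1/15 = 1/60, 1/2 · 1/6 = 1/12; with total 1/10.
Hence P(r = 2 | data) = (1/60) / (1/10) = 1/6.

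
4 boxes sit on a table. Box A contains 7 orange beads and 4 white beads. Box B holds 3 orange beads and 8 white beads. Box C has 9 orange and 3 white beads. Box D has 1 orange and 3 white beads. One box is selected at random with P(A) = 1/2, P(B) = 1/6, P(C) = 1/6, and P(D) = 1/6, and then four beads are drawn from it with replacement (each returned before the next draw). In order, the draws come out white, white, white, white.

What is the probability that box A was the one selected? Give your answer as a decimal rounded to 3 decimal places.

Compute the likelihood of the observed sequence for each case: P(data | box A) = (4/11)(4/11)(4/11)(4/11) = 0.017485; P(data | box B) = (8/11)(8/11)(8/11)(8/11) = 0.27976; P(data | box C) = (3/12)(3/12)(3/12)(3/12) = 0.0039062; P(data | box D) = (3/4)(3/4)(3/4)(3/4) = 0.31641.
Multiplying each by its prior: 1/2 · 0.017485 = 0.0087426, 1/6 · 0.27976 = 0.046627, 1/6 · 0.0039062 = 0.00065104, 1/6 · 0.31641 = 0.052734; summing to 0.10876.
Therefore the posterior P(box A | data) = (0.0087426) / (0.10876) = 0.080388.

0.080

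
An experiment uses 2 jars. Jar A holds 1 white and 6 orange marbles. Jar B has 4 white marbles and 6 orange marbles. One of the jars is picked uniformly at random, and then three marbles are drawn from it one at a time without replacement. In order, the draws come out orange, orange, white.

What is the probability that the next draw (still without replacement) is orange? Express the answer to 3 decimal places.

Compute the likelihood of the observed sequence for each case: P(data | jar A) = (6/7)(5/6)(1/5) = 1/7; P(data | jar B) = (6/10)(5/9)(4/8) = 1/6.
The prior-weighted likelihoods are 1/2 · 1/7 = 1/14, 1/2 · 1/6 = 1/12; with total 13/84.
Normalising, the posterior is P(jar A | data) = 6/13, P(jar B | data) = 7/13.
So P(orange next | data) = Σ P(orange next | H) P(H | data) = (1)(6/13) + (4/7)(7/13) = 10/13.

0.769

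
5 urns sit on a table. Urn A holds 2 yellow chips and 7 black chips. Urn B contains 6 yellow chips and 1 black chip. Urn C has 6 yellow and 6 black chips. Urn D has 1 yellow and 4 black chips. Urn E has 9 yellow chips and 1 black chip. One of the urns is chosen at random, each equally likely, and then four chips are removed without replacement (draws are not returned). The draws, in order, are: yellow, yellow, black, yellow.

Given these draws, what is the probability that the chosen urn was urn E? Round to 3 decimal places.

Under each hypothesis, the probability of the observed sequence is: P(data | urn A) = (2/9)(1/8)(7/7)(0/6) = 0; P(data | urn B) = (6/7)(5/6)(1/5)(4/4) = 0.14286; P(data | urn C) = (6/12)(5/11)(6/10)(4/9) = 0.060606; P(data | urn D) = (1/5)(0/4) = 0; P(data | urn E) = (9/10)(8/9)(1/8)(7/7) = 0.1.
The prior-weighted likelihoods are 1/5 · 0 = 0, 1/5 · 0.14286 = 0.028571, 1/5 · 0.060606 = 0.012121, 1/5 · 0 = 0, 1/5 · 0.1 = 0.02; with total 0.060693.
So P(urn E | data) = (0.02) / (0.060693) = 0.32953.

0.330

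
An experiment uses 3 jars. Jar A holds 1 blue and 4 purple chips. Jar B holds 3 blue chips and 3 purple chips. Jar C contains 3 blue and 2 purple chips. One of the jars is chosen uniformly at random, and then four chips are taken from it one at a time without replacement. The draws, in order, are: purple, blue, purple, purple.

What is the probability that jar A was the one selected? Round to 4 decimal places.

Compute the likelihood of the observed sequence for each case: P(data | jar A) = (4/5)(1/4)(3/3)(2/2) = 1/5; P(data | jar B) = (3/6)(3/5)(2/4)(1/3) = 1/20; P(data | jar C) = (2/5)(3/4)(1/3)(0/2) = 0.
Multiplying each by its prior: 1/3 · 1/5 = 1/15, 1/3 · 1/20 = 1/60, 1/3 · 0 = 0; with total 1/12.
By Bayes' rule, P(jar A | data) = (1/15) / (1/12) = 4/5.

0.8000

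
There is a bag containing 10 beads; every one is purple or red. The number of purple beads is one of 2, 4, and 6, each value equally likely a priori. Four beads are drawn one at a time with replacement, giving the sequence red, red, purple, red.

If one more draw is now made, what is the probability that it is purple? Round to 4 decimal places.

0.3437

For each hypothesis, P(data | H) works out to: P(data | r = 2) = (8/10)(8/10)(2/10)(8/10) = 0.1024; P(data | r = 4) = (6/10)(6/10)(4/10)(6/10) = 0.0864; P(data | r = 6) = (4/10)(4/10)(6/10)(4/10) = 0.0384.
Multiplying each by its prior: 1/3 · 0.1024 = 0.034133, 1/3 · 0.0864 = 0.0288, 1/3 · 0.0384 = 0.0128; summing to 0.075733.
Normalising, the posterior is P(r = 2 | data) = 0.4507, P(r = 4 | data) = 0.38028, P(r = 6 | data) = 0.16901.
The predictive probability is P(purple next | data) = (1/5)(0.4507) + (2/5)(0.38028) + (3/5)(0.16901) = 0.34366.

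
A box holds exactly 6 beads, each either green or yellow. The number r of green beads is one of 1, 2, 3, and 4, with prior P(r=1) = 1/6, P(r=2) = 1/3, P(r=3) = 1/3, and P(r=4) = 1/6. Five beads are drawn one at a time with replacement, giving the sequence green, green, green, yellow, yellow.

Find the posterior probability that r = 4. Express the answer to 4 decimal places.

0.2502

The likelihood of the observed sequence under each hypothesis: P(data | r = 1) = (1/6)(1/6)(1/6)(5/6)(5/6) = 0.003215; P(data | r = 2) = (2/6)(2/6)(2/6)(4/6)(4/6) = 0.016461; P(data | r = 3) = (3/6)(3/6)(3/6)(3/6)(3/6) = 0.03125; P(data | r = 4) = (4/6)(4/6)(4/6)(2/6)(2/6) = 0.032922.
The prior-weighted likelihoods are 1/6 · 0.003215 = 0.00053584, 1/3 · 0.016461 = 0.005487, 1/3 · 0.03125 = 0.010417, 1/6 · 0.032922 = 0.005487; these sum to 0.021926.
By Bayes' rule, P(r = 4 | data) = (0.005487) / (0.021926) = 0.25024.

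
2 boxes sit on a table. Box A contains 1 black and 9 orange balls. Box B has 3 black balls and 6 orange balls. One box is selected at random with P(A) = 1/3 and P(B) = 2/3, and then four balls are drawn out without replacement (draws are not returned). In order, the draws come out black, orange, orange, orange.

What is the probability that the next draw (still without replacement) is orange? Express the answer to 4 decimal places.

Under each hypothesis, the probability of the observed sequence is: P(data | box A) = (1/10)(9/9)(8/8)(7/7) = 1/10; P(data | box B) = (3/9)(6/8)(5/7)(4/6) = 5/42.
Weighting by the prior gives 1/3 · 1/10 = 1/30, 2/3 · 5/42 = 5/63; summing to 71/630.
The posterior is then P(box A | data) = 21/71, P(box B | data) = 50/71.
So P(orange next | data) = Σ P(orange next | H) P(H | data) = (1)(21/71) + (3/5)(50/71) = 51/71.

0.7183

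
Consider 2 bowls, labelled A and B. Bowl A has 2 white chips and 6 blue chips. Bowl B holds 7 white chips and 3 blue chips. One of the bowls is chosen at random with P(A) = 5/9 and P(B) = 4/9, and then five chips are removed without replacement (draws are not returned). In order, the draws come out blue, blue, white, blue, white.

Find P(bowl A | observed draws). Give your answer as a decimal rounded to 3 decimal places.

0.843

Under each hypothesis, the probability of the observed sequence is: P(data | bowl A) = (6/8)(5/7)(2/6)(4/5)(1/4) = 0.035714; P(data | bowl B) = (3/10)(2/9)(7/8)(1/7)(6/6) = 0.0083333.
Weighting by the prior gives 5/9 · 0.035714 = 0.019841, 4/9 · 0.0083333 = 0.0037037; with total 0.023545.
Hence P(bowl A | data) = (0.019841) / (0.023545) = 0.8427.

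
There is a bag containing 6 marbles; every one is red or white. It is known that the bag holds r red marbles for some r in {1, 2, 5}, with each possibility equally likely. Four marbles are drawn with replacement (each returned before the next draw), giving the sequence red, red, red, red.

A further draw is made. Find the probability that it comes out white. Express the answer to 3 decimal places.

0.180

Compute the likelihood of the observed sequence for each case: P(data | r = 1) = (1/6)(1/6)(1/6)(1/6) = 0.0007716; P(data | r = 2) = (2/6)(2/6)(2/6)(2/6) = 0.012346; P(data | r = 5) = (5/6)(5/6)(5/6)(5/6) = 0.48225.
Multiplying each by its prior: 1/3 · 0.0007716 = 0.0002572, 1/3 · 0.012346 = 0.0041152, 1/3 · 0.48225 = 0.16075; with total 0.16512.
Dividing through by the total gives posterior P(r = 1 | data) = 0.0015576, P(r = 2 | data) = 0.024922, P(r = 5 | data) = 0.97352.
So P(white next | data) = Σ P(white next | H) P(H | data) = (5/6)(0.0015576) + (2/3)(0.024922) + (1/6)(0.97352) = 0.18017.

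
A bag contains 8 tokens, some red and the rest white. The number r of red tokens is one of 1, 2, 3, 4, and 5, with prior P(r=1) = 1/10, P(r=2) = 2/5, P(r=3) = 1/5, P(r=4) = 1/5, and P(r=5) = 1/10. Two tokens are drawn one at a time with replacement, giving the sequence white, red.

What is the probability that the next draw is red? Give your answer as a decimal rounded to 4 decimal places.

0.3750

Under each hypothesis, the probability of the observed sequence is: P(data | r = 1) = (7/8)(1/8) = 7/64; P(data | r = 2) = (6/8)(2/8) = 3/16; P(data | r = 3) = (5/8)(3/8) = 15/64; P(data | r = 4) = (4/8)(4/8) = 1/4; P(data | r = 5) = (3/8)(5/8) = 15/64.
The prior-weighted likelihoods are 1/10 · 7/64 = 7/640, 2/5 · 3/16 = 3/40, 1/5 · 15/64 = 3/64, 1/5 · 1/4 = 1/20, 1/10 · 15/64 = 3/128; these sum to 33/160.
Dividing through by the total gives posterior P(r = 1 | data) = 7/132, P(r = 2 | data) = 4/11, P(r = 3 | data) = 5/22, P(r = 4 | data) = 8/33, P(r = 5 | data) = 5/44.
So P(red next | data) = Σ P(red next | H) P(H | data) = (1/8)(7/132) + (1/4)(4/11) + (3/8)(5/22) + (1/2)(8/33) + (5/8)(5/44) = 3/8.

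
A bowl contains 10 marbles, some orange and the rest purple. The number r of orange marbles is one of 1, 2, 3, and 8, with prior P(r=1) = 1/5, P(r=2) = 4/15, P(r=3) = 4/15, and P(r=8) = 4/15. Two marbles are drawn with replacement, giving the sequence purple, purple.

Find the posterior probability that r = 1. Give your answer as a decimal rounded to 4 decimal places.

Under each hypothesis, the probability of the observed sequence is: P(data | r = 1) = (9/10)(9/10) = 81/100; P(data | r = 2) = (8/10)(8/10) = 16/25; P(data | r = 3) = (7/10)(7/10) = 49/100; P(data | r = 8) = (2/10)(2/10) = 1/25.
Multiplying each by its prior: 1/5 · 81/100 = 81/500, 4/15 · 16/25 = 64/375, 4/15 · 49/100 = 49/375, 4/15 · 1/25 = 4/375; with total 237/500.
Hence P(r = 1 | data) = (81/500) / (237/500) = 27/79.

0.3418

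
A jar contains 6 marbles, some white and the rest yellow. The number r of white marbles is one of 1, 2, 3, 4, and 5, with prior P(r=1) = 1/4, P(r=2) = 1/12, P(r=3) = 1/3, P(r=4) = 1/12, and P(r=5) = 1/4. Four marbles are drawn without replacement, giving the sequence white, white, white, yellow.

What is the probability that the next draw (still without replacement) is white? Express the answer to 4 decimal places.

0.6800

Compute the likelihood of the observed sequence for each case: P(data | r = 1) = (1/6)(0/5) = 0; P(data | r = 2) = (2/6)(1/5)(0/4) = 0; P(data | r = 3) = (3/6)(2/5)(1/4)(3/3) = 1/20; P(data | r = 4) = (4/6)(3/5)(2/4)(2/3) = 2/15; P(data | r = 5) = (5/6)(4/5)(3/4)(1/3) = 1/6.
Multiplying each by its prior: 1/4 · 0 = 0, 1/12 · 0 = 0, 1/3 · 1/20 = 1/60, 1/12 · 2/15 = 1/90, 1/4 · 1/6 = 1/24; summing to 5/72.
Dividing through by the total gives posterior P(r = 1 | data) = 0, P(r = 2 | data) = 0, P(r = 3 | data) = 6/25, P(r = 4 | data) = 4/25, P(r = 5 | data) = 3/5.
So P(white next | data) = Σ P(white next | H) P(H | data) = (0)(6/25) + (1/2)(4/25) + (1)(3/5) = 17/25.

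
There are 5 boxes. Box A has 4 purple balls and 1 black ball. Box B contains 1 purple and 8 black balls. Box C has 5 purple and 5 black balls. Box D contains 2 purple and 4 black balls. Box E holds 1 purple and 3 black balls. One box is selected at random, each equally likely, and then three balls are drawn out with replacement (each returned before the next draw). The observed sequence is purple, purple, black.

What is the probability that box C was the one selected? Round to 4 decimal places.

Compute the likelihood of the observed sequence for each case: P(data | box A) = (4/5)(4/5)(1/5) = 0.128; P(data | box B) = (1/9)(1/9)(8/9) = 0.010974; P(data | box C) = (5/10)(5/10)(5/10) = 0.125; P(data | box D) = (2/6)(2/6)(4/6) = 0.074074; P(data | box E) = (1/4)(1/4)(3/4) = 0.046875.
Weighting by the prior gives 1/5 · 0.128 = 0.0256, 1/5 · 0.010974 = 0.0021948, 1/5 · 0.125 = 0.025, 1/5 · 0.074074 = 0.014815, 1/5 · 0.046875 = 0.009375; these sum to 0.076985.
Therefore the posterior P(box C | data) = (0.025) / (0.076985) = 0.32474.

0.3247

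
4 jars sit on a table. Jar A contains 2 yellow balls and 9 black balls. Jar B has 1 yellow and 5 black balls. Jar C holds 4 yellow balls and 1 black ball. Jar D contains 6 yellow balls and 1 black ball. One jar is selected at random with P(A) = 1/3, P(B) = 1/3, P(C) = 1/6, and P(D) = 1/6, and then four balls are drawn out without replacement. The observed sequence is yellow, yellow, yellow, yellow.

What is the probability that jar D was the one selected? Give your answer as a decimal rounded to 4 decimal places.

0.6818

Under each hypothesis, the probability of the observed sequence is: P(data | jar A) = (2/11)(1/10)(0/9) = 0; P(data | jar B) = (1/6)(0/5) = 0; P(data | jar C) = (4/5)(3/4)(2/3)(1/2) = 1/5; P(data | jar D) = (6/7)(5/6)(4/5)(3/4) = 3/7.
Multiplying each by its prior: 1/3 · 0 = 0, 1/3 · 0 = 0, 1/6 · 1/5 = 1/30, 1/6 · 3/7 = 1/14; summing to 11/105.
By Bayes' rule, P(jar D | data) = (1/14) / (11/105) = 15/22.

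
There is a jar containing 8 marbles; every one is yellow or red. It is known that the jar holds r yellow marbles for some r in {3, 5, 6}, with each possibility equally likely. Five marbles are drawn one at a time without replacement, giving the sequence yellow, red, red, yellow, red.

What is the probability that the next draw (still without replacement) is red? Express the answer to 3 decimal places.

0.500

Under each hypothesis, the probability of the observed sequence is: P(data | r = 3) = (3/8)(5/7)(4/6)(2/5)(3/4) = 3/56; P(data | r = 5) = (5/8)(3/7)(2/6)(4/5)(1/4) = 1/56; P(data | r = 6) = (6/8)(2/7)(1/6)(5/5)(0/4) = 0.
The prior-weighted likelihoods are 1/3 · 3/56 = 1/56, 1/3 · 1/56 = 1/168, 1/3 · 0 = 0; these sum to 1/42.
The posterior is then P(r = 3 | data) = 3/4, P(r = 5 | data) = 1/4, P(r = 6 | data) = 0.
So P(red next | data) = Σ P(red next | H) P(H | data) = (2/3)(3/4) + (0)(1/4) = 1/2.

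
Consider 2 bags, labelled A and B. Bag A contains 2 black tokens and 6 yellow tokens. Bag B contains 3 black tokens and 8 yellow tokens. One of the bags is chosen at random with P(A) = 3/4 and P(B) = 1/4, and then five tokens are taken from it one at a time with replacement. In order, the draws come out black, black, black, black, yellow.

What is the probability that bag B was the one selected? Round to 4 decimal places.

0.3140

The likelihood of the observed sequence under each hypothesis: P(data | bag A) = (2/8)(2/8)(2/8)(2/8)(6/8) = 0.0029297; P(data | bag B) = (3/11)(3/11)(3/11)(3/11)(8/11) = 0.0040236.
Multiplying each by its prior: 3/4 · 0.0029297 = 0.0021973, 1/4 · 0.0040236 = 0.0010059; these sum to 0.0032032.
Therefore the posterior P(bag B | data) = (0.0010059) / (0.0032032) = 0.31403.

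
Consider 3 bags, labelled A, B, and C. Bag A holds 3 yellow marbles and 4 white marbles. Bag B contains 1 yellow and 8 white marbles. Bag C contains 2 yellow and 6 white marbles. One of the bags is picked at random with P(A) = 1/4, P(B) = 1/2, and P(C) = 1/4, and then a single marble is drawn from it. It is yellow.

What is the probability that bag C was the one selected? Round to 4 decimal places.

For each hypothesis, P(data | H) works out to: P(data | bag A) = (3/7) = 0.42857; P(data | bag B) = (1/9) = 0.11111; P(data | bag C) = (2/8) = 0.25.
Multiplying each by its prior: 1/4 · 0.42857 = 0.10714, 1/2 · 0.11111 = 0.055556, 1/4 · 0.25 = 0.0625; these sum to 0.2252.
By Bayes' rule, P(bag C | data) = (0.0625) / (0.2252) = 0.27753.

0.2775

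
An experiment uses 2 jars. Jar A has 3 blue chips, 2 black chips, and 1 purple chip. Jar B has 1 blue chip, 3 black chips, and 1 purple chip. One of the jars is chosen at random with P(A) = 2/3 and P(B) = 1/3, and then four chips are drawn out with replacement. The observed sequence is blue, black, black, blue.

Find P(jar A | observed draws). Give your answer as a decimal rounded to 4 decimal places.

0.7942

Compute the likelihood of the observed sequence for each case: P(data | jar A) = (3/6)(2/6)(2/6)(3/6) = 0.027778; P(data | jar B) = (1/5)(3/5)(3/5)(1/5) = 0.0144.
The prior-weighted likelihoods are 2/3 · 0.027778 = 0.018519, 1/3 · 0.0144 = 0.0048; with total 0.023319.
Therefore the posterior P(jar A | data) = (0.018519) / (0.023319) = 0.79416.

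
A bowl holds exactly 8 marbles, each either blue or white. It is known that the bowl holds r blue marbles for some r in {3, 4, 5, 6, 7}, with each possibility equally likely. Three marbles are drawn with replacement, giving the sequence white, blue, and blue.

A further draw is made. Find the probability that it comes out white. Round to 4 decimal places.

The likelihood of the observed sequence under each hypothesis: P(data | r = 3) = (5/8)(3/8)(3/8) = 0.087891; P(data | r = 4) = (4/8)(4/8)(4/8) = 0.125; P(data | r = 5) = (3/8)(5/8)(5/8) = 0.14648; P(data | r = 6) = (2/8)(6/8)(6/8) = 0.14062; P(data | r = 7) = (1/8)(7/8)(7/8) = 0.095703.
Weighting by the prior gives 1/5 · 0.087891 = 0.017578, 1/5 · 0.125 = 0.025, 1/5 · 0.14648 = 0.029297, 1/5 · 0.14062 = 0.028125, 1/5 · 0.095703 = 0.019141; summing to 0.11914.
The posterior is then P(r = 3 | data) = 0.14754, P(r = 4 | data) = 0.20984, P(r = 5 | data) = 0.2459, P(r = 6 | data) = 0.23607, P(r = 7 | data) = 0.16066.
Averaging over the posterior, P(white next | data) = (5/8)(0.14754) + (1/2)(0.20984) + (3/8)(0.2459) + (1/4)(0.23607) + (1/8)(0.16066) = 0.36844.

0.3684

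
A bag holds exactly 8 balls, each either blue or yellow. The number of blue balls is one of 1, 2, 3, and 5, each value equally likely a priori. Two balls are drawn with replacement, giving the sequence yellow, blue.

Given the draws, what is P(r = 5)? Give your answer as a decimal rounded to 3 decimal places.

0.306

Under each hypothesis, the probability of the observed sequence is: P(data | r = 1) = (7/8)(1/8) = 7/64; P(data | r = 2) = (6/8)(2/8) = 3/16; P(data | r = 3) = (5/8)(3/8) = 15/64; P(data | r = 5) = (3/8)(5/8) = 15/64.
Multiplying each by its prior: 1/4 · 7/64 = 7/256, 1/4 · 3/16 = 3/64, 1/4 · 15/64 = 15/256, 1/4 · 15/64 = 15/256; summing to 49/256.
So P(r = 5 | data) = (15/256) / (49/256) = 15/49.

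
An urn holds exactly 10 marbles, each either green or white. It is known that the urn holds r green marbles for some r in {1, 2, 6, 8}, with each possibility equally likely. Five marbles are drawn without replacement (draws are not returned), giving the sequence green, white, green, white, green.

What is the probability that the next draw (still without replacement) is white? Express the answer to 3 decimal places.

0.273

Under each hypothesis, the probability of the observed sequence is: P(data | r = 1) = (1/10)(9/9)(0/8) = 0; P(data | r = 2) = (2/10)(8/9)(1/8)(7/7)(0/6) = 0; P(data | r = 6) = (6/10)(4/9)(5/8)(3/7)(4/6) = 1/21; P(data | r = 8) = (8/10)(2/9)(7/8)(1/7)(6/6) = 1/45.
The prior-weighted likelihoods are 1/4 · 0 = 0, 1/4 · 0 = 0, 1/4 · 1/21 = 1/84, 1/4 · 1/45 = 1/180; these sum to 11/630.
The posterior is then P(r = 1 | data) = 0, P(r = 2 | data) = 0, P(r = 6 | data) = 15/22, P(r = 8 | data) = 7/22.
The predictive probability is P(white next | data) = (2/5)(15/22) + (0)(7/22) = 3/11.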